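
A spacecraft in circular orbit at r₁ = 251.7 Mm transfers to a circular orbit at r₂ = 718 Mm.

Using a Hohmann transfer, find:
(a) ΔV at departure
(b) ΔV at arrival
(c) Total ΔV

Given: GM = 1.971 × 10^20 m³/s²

Convert to SI: r₁ = 251.7 Mm = 2.517e+08 m; r₂ = 718 Mm = 7.18e+08 m.
Transfer semi-major axis: a_t = (r₁ + r₂)/2 = (2.517e+08 + 7.18e+08)/2 = 4.8485e+08 m.
Circular speeds: v₁ = √(GM/r₁) = 884915 m/s, v₂ = √(GM/r₂) = 523939 m/s.
Transfer speeds (vis-viva v² = GM(2/r − 1/a_t)): v₁ᵗ = 1.07686e+06 m/s, v₂ᵗ = 377502 m/s.
(a) ΔV₁ = |v₁ᵗ − v₁| ≈ 1.919e+05 m/s = 191.9 km/s.
(b) ΔV₂ = |v₂ − v₂ᵗ| ≈ 1.464e+05 m/s = 146.4 km/s.
(c) ΔV_total = ΔV₁ + ΔV₂ ≈ 3.384e+05 m/s = 338.4 km/s.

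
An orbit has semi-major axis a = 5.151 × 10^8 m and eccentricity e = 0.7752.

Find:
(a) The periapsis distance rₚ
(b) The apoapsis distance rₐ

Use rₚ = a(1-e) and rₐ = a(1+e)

(a) rₚ = a(1 − e) = 5.151e+08 · (1 − 0.7752) = 5.151e+08 · 0.2248 ≈ 1.158e+08 m = 1.158 × 10^8 m.
(b) rₐ = a(1 + e) = 5.151e+08 · (1 + 0.7752) = 5.151e+08 · 1.7752 ≈ 9.144e+08 m = 9.144 × 10^8 m.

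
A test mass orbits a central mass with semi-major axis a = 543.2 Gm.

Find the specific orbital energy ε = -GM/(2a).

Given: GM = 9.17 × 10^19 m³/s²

Convert to SI: a = 543.2 Gm = 5.432e+11 m.
ε = −GM / (2a).
ε = −9.17e+19 / (2 · 5.432e+11) J/kg ≈ -8.441e+07 J/kg = -84.41 MJ/kg.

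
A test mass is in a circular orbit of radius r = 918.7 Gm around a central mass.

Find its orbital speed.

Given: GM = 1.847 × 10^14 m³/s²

Convert to SI: r = 918.7 Gm = 9.187e+11 m.
For a circular orbit, gravity supplies the centripetal force, so v = √(GM / r).
v = √(1.847e+14 / 9.187e+11) m/s ≈ 14.18 m/s = 14.18 m/s.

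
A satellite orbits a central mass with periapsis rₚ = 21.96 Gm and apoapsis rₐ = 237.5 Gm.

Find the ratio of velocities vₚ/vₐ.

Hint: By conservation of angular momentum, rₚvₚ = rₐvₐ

Convert to SI: rₚ = 21.96 Gm = 2.196e+10 m; rₐ = 237.5 Gm = 2.375e+11 m.
Conservation of angular momentum gives rₚvₚ = rₐvₐ, so vₚ/vₐ = rₐ/rₚ.
vₚ/vₐ = 2.375e+11 / 2.196e+10 ≈ 10.82.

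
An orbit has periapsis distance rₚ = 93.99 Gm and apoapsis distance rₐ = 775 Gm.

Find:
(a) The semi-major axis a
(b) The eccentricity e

Convert to SI: rₚ = 93.99 Gm = 9.399e+10 m; rₐ = 775 Gm = 7.75e+11 m.
(a) a = (rₚ + rₐ) / 2 = (9.399e+10 + 7.75e+11) / 2 ≈ 4.345e+11 m = 434.5 Gm.
(b) e = (rₐ − rₚ) / (rₐ + rₚ) = (7.75e+11 − 9.399e+10) / (7.75e+11 + 9.399e+10) ≈ 0.7837.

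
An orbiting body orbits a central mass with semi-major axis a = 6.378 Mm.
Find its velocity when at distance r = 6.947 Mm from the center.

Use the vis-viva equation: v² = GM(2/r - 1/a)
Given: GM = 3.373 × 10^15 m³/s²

Convert to SI: a = 6.378 Mm = 6.378e+06 m; r = 6.947 Mm = 6.947e+06 m.
Vis-viva: v = √(GM · (2/r − 1/a)).
2/r − 1/a = 2/6.947e+06 − 1/6.378e+06 = 1.31105e-07 m⁻¹.
v = √(3.373e+15 · 1.31105e-07) m/s ≈ 2.103e+04 m/s = 21.03 km/s.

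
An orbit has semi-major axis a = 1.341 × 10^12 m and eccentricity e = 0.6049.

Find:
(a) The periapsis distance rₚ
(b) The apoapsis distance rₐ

(a) rₚ = a(1 − e) = 1.341e+12 · (1 − 0.6049) = 1.341e+12 · 0.3951 ≈ 5.298e+11 m = 5.298 × 10^11 m.
(b) rₐ = a(1 + e) = 1.341e+12 · (1 + 0.6049) = 1.341e+12 · 1.6049 ≈ 2.152e+12 m = 2.152 × 10^12 m.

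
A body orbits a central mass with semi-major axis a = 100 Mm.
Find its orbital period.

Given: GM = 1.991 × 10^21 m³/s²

Convert to SI: a = 100 Mm = 1e+08 m.
Kepler's third law: T = 2π √(a³ / GM).
Substituting a = 1e+08 m and GM = 1.991e+21 m³/s²:
T = 2π √((1e+08)³ / 1.991e+21) s
T ≈ 140.8 s = 2.347 minutes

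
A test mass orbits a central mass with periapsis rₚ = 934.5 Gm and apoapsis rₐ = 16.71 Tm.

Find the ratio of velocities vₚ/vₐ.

Convert to SI: rₚ = 934.5 Gm = 9.345e+11 m; rₐ = 16.71 Tm = 1.671e+13 m.
Conservation of angular momentum gives rₚvₚ = rₐvₐ, so vₚ/vₐ = rₐ/rₚ.
vₚ/vₐ = 1.671e+13 / 9.345e+11 ≈ 17.88.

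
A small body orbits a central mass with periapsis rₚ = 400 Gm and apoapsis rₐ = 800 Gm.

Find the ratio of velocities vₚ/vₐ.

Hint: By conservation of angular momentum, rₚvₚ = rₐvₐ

Convert to SI: rₚ = 400 Gm = 4e+11 m; rₐ = 800 Gm = 8e+11 m.
Conservation of angular momentum gives rₚvₚ = rₐvₐ, so vₚ/vₐ = rₐ/rₚ.
vₚ/vₐ = 8e+11 / 4e+11 ≈ 2.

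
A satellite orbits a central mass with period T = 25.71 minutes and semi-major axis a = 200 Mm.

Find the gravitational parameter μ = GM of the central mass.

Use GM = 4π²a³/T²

Convert to SI: T = 25.71 minutes = 1542.6 s; a = 200 Mm = 2e+08 m.
GM = 4π² · a³ / T².
GM = 4π² · (2e+08)³ / (1542.6)² m³/s² ≈ 1.327e+20 m³/s² = 1.327 × 10^20 m³/s².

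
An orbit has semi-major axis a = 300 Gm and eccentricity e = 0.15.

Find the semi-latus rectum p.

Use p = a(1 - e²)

Convert to SI: a = 300 Gm = 3e+11 m.
p = a (1 − e²).
p = 3e+11 · (1 − (0.15)²) = 3e+11 · 0.9775 ≈ 2.932e+11 m = 293.2 Gm.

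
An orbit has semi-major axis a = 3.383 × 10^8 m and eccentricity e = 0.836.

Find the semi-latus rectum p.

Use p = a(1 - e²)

p = a (1 − e²).
p = 3.383e+08 · (1 − (0.836)²) = 3.383e+08 · 0.301104 ≈ 1.019e+08 m = 1.019 × 10^8 m.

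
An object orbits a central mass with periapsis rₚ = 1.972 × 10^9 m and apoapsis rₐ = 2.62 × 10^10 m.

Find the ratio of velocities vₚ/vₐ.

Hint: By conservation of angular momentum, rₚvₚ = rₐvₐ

Conservation of angular momentum gives rₚvₚ = rₐvₐ, so vₚ/vₐ = rₐ/rₚ.
vₚ/vₐ = 2.62e+10 / 1.972e+09 ≈ 13.29.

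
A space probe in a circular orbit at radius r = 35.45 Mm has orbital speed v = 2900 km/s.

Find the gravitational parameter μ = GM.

Convert to SI: r = 35.45 Mm = 3.545e+07 m; v = 2900 km/s = 2.9e+06 m/s.
For a circular orbit v² = GM/r, so GM = v² · r.
GM = (2.9e+06)² · 3.545e+07 m³/s² ≈ 2.981e+20 m³/s² = 2.981 × 10^20 m³/s².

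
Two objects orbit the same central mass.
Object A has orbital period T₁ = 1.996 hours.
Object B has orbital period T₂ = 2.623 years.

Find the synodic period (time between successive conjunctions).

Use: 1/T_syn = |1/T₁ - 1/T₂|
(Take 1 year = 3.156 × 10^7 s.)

Convert to SI: T₁ = 1.996 hours = 7185.6 s; T₂ = 2.623 years = 8.27819e+07 s.
T_syn = |T₁ · T₂ / (T₁ − T₂)|.
T_syn = |7185.6 · 8.27819e+07 / (7185.6 − 8.27819e+07)| s ≈ 7186 s = 1.996 hours.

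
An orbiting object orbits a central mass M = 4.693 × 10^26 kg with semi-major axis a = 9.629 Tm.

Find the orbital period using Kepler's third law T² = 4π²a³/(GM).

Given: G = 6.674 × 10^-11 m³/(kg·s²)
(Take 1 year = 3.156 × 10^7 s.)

Convert to SI: a = 9.629 Tm = 9.629e+12 m.
GM = G · M = 6.674e-11 · 4.693e+26 = 3.13211e+16 m³/s².
Kepler's third law: T = 2π √(a³ / GM).
Substituting a = 9.629e+12 m and GM = 3.13211e+16 m³/s²:
T = 2π √((9.629e+12)³ / 3.13211e+16) s
T ≈ 1.061e+12 s = 3.361e+04 years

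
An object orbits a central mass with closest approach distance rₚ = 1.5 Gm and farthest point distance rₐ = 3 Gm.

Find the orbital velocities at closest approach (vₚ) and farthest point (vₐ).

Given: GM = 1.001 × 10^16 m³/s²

Convert to SI: rₚ = 1.5 Gm = 1.5e+09 m; rₐ = 3 Gm = 3e+09 m.
Use the vis-viva equation v² = GM(2/r − 1/a) with a = (rₚ + rₐ)/2 = (1.5e+09 + 3e+09)/2 = 2.25e+09 m.
vₚ = √(GM · (2/rₚ − 1/a)) = √(1.001e+16 · (2/1.5e+09 − 1/2.25e+09)) m/s ≈ 2983 m/s = 2.983 km/s.
vₐ = √(GM · (2/rₐ − 1/a)) = √(1.001e+16 · (2/3e+09 − 1/2.25e+09)) m/s ≈ 1491 m/s = 1.491 km/s.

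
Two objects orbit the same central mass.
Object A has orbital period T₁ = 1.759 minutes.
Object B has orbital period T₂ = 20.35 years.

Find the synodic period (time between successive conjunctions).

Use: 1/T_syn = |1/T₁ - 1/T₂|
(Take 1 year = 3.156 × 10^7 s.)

Convert to SI: T₁ = 1.759 minutes = 105.54 s; T₂ = 20.35 years = 6.42246e+08 s.
T_syn = |T₁ · T₂ / (T₁ − T₂)|.
T_syn = |105.54 · 6.42246e+08 / (105.54 − 6.42246e+08)| s ≈ 105.5 s = 1.759 minutes.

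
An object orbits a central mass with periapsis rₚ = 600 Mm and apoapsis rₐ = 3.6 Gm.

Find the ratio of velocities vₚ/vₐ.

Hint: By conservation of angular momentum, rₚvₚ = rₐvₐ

Convert to SI: rₚ = 600 Mm = 6e+08 m; rₐ = 3.6 Gm = 3.6e+09 m.
Conservation of angular momentum gives rₚvₚ = rₐvₐ, so vₚ/vₐ = rₐ/rₚ.
vₚ/vₐ = 3.6e+09 / 6e+08 ≈ 6.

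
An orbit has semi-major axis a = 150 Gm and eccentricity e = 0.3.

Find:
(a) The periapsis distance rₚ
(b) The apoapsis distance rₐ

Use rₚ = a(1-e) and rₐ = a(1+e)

Convert to SI: a = 150 Gm = 1.5e+11 m.
(a) rₚ = a(1 − e) = 1.5e+11 · (1 − 0.3) = 1.5e+11 · 0.7 ≈ 1.05e+11 m = 105 Gm.
(b) rₐ = a(1 + e) = 1.5e+11 · (1 + 0.3) = 1.5e+11 · 1.3 ≈ 1.95e+11 m = 195 Gm.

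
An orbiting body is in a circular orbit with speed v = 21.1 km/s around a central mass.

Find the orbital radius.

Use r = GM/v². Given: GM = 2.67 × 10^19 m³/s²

Convert to SI: v = 21.1 km/s = 21100 m/s.
For a circular orbit, v² = GM / r, so r = GM / v².
r = 2.67e+19 / (21100)² m ≈ 5.997e+10 m = 59.97 Gm.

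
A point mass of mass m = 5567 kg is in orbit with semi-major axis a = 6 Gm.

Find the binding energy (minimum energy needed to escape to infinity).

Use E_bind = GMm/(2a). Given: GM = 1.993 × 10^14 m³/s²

Convert to SI: a = 6 Gm = 6e+09 m.
Total orbital energy is E = −GMm/(2a); binding energy is E_bind = −E = GMm/(2a).
E_bind = 1.993e+14 · 5567 / (2 · 6e+09) J ≈ 9.246e+07 J = 92.46 MJ.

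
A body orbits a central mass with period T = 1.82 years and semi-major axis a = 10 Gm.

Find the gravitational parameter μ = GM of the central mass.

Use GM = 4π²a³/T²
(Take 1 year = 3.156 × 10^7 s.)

Convert to SI: T = 1.82 years = 5.74392e+07 s; a = 10 Gm = 1e+10 m.
GM = 4π² · a³ / T².
GM = 4π² · (1e+10)³ / (5.74392e+07)² m³/s² ≈ 1.197e+16 m³/s² = 1.197 × 10^16 m³/s².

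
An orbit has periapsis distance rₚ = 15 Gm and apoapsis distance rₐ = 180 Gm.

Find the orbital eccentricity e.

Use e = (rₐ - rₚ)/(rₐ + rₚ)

Convert to SI: rₚ = 15 Gm = 1.5e+10 m; rₐ = 180 Gm = 1.8e+11 m.
e = (rₐ − rₚ) / (rₐ + rₚ).
e = (1.8e+11 − 1.5e+10) / (1.8e+11 + 1.5e+10) = 1.65e+11 / 1.95e+11 ≈ 0.8462.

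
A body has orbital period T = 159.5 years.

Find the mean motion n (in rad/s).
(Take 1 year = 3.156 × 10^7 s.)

Convert to SI: T = 159.5 years = 5.03382e+09 s.
n = 2π / T.
n = 2π / 5.03382e+09 s ≈ 1.248e-09 rad/s.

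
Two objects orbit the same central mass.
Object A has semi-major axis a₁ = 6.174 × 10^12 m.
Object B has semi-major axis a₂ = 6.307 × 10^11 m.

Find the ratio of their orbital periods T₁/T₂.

From Kepler's third law, (T₁/T₂)² = (a₁/a₂)³, so T₁/T₂ = (a₁/a₂)^(3/2).
a₁/a₂ = 6.174e+12 / 6.307e+11 = 9.78912.
T₁/T₂ = (9.78912)^(3/2) ≈ 30.63.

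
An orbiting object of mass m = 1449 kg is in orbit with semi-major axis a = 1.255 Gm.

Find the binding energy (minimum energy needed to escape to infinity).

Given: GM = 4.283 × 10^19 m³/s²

Convert to SI: a = 1.255 Gm = 1.255e+09 m.
Total orbital energy is E = −GMm/(2a); binding energy is E_bind = −E = GMm/(2a).
E_bind = 4.283e+19 · 1449 / (2 · 1.255e+09) J ≈ 2.473e+13 J = 24.73 TJ.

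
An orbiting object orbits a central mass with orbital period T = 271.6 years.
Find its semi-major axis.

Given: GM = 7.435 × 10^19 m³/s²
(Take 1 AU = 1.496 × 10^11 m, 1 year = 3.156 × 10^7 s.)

Convert to SI: T = 271.6 years = 8.5717e+09 s.
Invert Kepler's third law: a = (GM · T² / (4π²))^(1/3).
Substituting T = 8.5717e+09 s and GM = 7.435e+19 m³/s²:
a = (7.435e+19 · (8.5717e+09)² / (4π²))^(1/3) m
a ≈ 5.172e+12 m = 34.57 AU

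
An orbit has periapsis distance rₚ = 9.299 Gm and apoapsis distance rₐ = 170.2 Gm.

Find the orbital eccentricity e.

Convert to SI: rₚ = 9.299 Gm = 9.299e+09 m; rₐ = 170.2 Gm = 1.702e+11 m.
e = (rₐ − rₚ) / (rₐ + rₚ).
e = (1.702e+11 − 9.299e+09) / (1.702e+11 + 9.299e+09) = 1.60901e+11 / 1.79499e+11 ≈ 0.8964.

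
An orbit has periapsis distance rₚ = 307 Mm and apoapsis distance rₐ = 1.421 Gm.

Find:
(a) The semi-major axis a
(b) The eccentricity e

Convert to SI: rₚ = 307 Mm = 3.07e+08 m; rₐ = 1.421 Gm = 1.421e+09 m.
(a) a = (rₚ + rₐ) / 2 = (3.07e+08 + 1.421e+09) / 2 ≈ 8.64e+08 m = 864 Mm.
(b) e = (rₐ − rₚ) / (rₐ + rₚ) = (1.421e+09 − 3.07e+08) / (1.421e+09 + 3.07e+08) ≈ 0.6447.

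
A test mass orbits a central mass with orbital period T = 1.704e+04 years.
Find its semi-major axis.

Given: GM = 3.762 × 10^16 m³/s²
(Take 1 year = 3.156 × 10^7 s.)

Convert to SI: T = 1.704e+04 years = 5.37782e+11 s.
Invert Kepler's third law: a = (GM · T² / (4π²))^(1/3).
Substituting T = 5.37782e+11 s and GM = 3.762e+16 m³/s²:
a = (3.762e+16 · (5.37782e+11)² / (4π²))^(1/3) m
a ≈ 6.508e+12 m = 6.508 Tm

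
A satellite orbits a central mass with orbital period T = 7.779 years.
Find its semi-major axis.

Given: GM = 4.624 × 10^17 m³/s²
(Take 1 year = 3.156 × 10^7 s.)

Convert to SI: T = 7.779 years = 2.45505e+08 s.
Invert Kepler's third law: a = (GM · T² / (4π²))^(1/3).
Substituting T = 2.45505e+08 s and GM = 4.624e+17 m³/s²:
a = (4.624e+17 · (2.45505e+08)² / (4π²))^(1/3) m
a ≈ 8.904e+10 m = 89.04 Gm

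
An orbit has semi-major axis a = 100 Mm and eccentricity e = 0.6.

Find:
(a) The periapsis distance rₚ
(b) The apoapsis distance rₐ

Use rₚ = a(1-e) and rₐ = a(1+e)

Convert to SI: a = 100 Mm = 1e+08 m.
(a) rₚ = a(1 − e) = 1e+08 · (1 − 0.6) = 1e+08 · 0.4 ≈ 4e+07 m = 40 Mm.
(b) rₐ = a(1 + e) = 1e+08 · (1 + 0.6) = 1e+08 · 1.6 ≈ 1.6e+08 m = 160 Mm.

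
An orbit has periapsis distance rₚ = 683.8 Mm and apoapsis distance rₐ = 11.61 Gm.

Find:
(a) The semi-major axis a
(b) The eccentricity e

Convert to SI: rₚ = 683.8 Mm = 6.838e+08 m; rₐ = 11.61 Gm = 1.161e+10 m.
(a) a = (rₚ + rₐ) / 2 = (6.838e+08 + 1.161e+10) / 2 ≈ 6.147e+09 m = 6.147 Gm.
(b) e = (rₐ − rₚ) / (rₐ + rₚ) = (1.161e+10 − 6.838e+08) / (1.161e+10 + 6.838e+08) ≈ 0.8888.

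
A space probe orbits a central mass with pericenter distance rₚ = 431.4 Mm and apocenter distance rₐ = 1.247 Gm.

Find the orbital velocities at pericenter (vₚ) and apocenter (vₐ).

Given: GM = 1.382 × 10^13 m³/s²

Convert to SI: rₚ = 431.4 Mm = 4.314e+08 m; rₐ = 1.247 Gm = 1.247e+09 m.
Use the vis-viva equation v² = GM(2/r − 1/a) with a = (rₚ + rₐ)/2 = (4.314e+08 + 1.247e+09)/2 = 8.392e+08 m.
vₚ = √(GM · (2/rₚ − 1/a)) = √(1.382e+13 · (2/4.314e+08 − 1/8.392e+08)) m/s ≈ 218.2 m/s = 218.2 m/s.
vₐ = √(GM · (2/rₐ − 1/a)) = √(1.382e+13 · (2/1.247e+09 − 1/8.392e+08)) m/s ≈ 75.48 m/s = 75.48 m/s.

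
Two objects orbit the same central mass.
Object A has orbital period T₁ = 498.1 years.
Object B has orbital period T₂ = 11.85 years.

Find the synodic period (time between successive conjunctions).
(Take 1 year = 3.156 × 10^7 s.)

Convert to SI: T₁ = 498.1 years = 1.572e+10 s; T₂ = 11.85 years = 3.73986e+08 s.
T_syn = |T₁ · T₂ / (T₁ − T₂)|.
T_syn = |1.572e+10 · 3.73986e+08 / (1.572e+10 − 3.73986e+08)| s ≈ 3.831e+08 s = 12.14 years.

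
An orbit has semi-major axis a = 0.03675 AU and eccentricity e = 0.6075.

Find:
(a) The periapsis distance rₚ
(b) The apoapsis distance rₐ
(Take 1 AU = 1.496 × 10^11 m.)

Convert to SI: a = 0.03675 AU = 5.4978e+09 m.
(a) rₚ = a(1 − e) = 5.4978e+09 · (1 − 0.6075) = 5.4978e+09 · 0.3925 ≈ 2.158e+09 m = 0.01442 AU.
(b) rₐ = a(1 + e) = 5.4978e+09 · (1 + 0.6075) = 5.4978e+09 · 1.6075 ≈ 8.838e+09 m = 0.05908 AU.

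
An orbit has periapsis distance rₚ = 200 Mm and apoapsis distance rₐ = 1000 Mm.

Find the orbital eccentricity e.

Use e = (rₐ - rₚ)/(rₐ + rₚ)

Convert to SI: rₚ = 200 Mm = 2e+08 m; rₐ = 1000 Mm = 1e+09 m.
e = (rₐ − rₚ) / (rₐ + rₚ).
e = (1e+09 − 2e+08) / (1e+09 + 2e+08) = 8e+08 / 1.2e+09 ≈ 0.6667.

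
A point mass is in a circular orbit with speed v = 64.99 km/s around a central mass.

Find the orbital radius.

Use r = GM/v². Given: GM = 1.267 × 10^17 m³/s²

Convert to SI: v = 64.99 km/s = 64990 m/s.
For a circular orbit, v² = GM / r, so r = GM / v².
r = 1.267e+17 / (64990)² m ≈ 3e+07 m = 30 Mm.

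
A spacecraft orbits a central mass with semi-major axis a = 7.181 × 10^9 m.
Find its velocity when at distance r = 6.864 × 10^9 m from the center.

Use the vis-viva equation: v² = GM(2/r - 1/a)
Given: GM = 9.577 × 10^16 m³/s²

Vis-viva: v = √(GM · (2/r − 1/a)).
2/r − 1/a = 2/6.864e+09 − 1/7.181e+09 = 1.52119e-10 m⁻¹.
v = √(9.577e+16 · 1.52119e-10) m/s ≈ 3817 m/s = 3.817 km/s.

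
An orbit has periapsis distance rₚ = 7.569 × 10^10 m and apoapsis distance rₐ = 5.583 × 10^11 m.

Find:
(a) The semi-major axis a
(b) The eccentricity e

(a) a = (rₚ + rₐ) / 2 = (7.569e+10 + 5.583e+11) / 2 ≈ 3.17e+11 m = 3.17 × 10^11 m.
(b) e = (rₐ − rₚ) / (rₐ + rₚ) = (5.583e+11 − 7.569e+10) / (5.583e+11 + 7.569e+10) ≈ 0.7612.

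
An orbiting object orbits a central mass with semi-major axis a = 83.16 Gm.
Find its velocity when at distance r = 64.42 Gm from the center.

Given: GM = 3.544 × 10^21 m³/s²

Convert to SI: a = 83.16 Gm = 8.316e+10 m; r = 64.42 Gm = 6.442e+10 m.
Vis-viva: v = √(GM · (2/r − 1/a)).
2/r − 1/a = 2/6.442e+10 − 1/8.316e+10 = 1.90212e-11 m⁻¹.
v = √(3.544e+21 · 1.90212e-11) m/s ≈ 2.596e+05 m/s = 259.6 km/s.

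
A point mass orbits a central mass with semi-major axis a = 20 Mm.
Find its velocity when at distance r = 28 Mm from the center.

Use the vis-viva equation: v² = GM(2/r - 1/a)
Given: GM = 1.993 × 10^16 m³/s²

Convert to SI: a = 20 Mm = 2e+07 m; r = 28 Mm = 2.8e+07 m.
Vis-viva: v = √(GM · (2/r − 1/a)).
2/r − 1/a = 2/2.8e+07 − 1/2e+07 = 2.14286e-08 m⁻¹.
v = √(1.993e+16 · 2.14286e-08) m/s ≈ 2.067e+04 m/s = 20.67 km/s.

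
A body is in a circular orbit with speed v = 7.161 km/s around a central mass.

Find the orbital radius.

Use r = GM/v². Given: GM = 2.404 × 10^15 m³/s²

Convert to SI: v = 7.161 km/s = 7161 m/s.
For a circular orbit, v² = GM / r, so r = GM / v².
r = 2.404e+15 / (7161)² m ≈ 4.688e+07 m = 4.688 × 10^7 m.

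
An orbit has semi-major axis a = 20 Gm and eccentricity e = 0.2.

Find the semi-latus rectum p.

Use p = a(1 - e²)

Convert to SI: a = 20 Gm = 2e+10 m.
p = a (1 − e²).
p = 2e+10 · (1 − (0.2)²) = 2e+10 · 0.96 ≈ 1.92e+10 m = 19.2 Gm.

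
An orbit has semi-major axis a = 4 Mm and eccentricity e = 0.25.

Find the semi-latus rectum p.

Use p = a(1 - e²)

Convert to SI: a = 4 Mm = 4e+06 m.
p = a (1 − e²).
p = 4e+06 · (1 − (0.25)²) = 4e+06 · 0.9375 ≈ 3.75e+06 m = 3.75 Mm.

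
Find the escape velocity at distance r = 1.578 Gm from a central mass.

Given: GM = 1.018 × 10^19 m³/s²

Convert to SI: r = 1.578 Gm = 1.578e+09 m.
Escape velocity comes from setting total energy to zero: ½v² − GM/r = 0 ⇒ v_esc = √(2GM / r).
v_esc = √(2 · 1.018e+19 / 1.578e+09) m/s ≈ 1.136e+05 m/s = 113.6 km/s.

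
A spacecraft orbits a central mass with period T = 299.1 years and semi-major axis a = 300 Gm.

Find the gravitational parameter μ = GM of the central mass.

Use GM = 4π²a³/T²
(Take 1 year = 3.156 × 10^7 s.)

Convert to SI: T = 299.1 years = 9.4396e+09 s; a = 300 Gm = 3e+11 m.
GM = 4π² · a³ / T².
GM = 4π² · (3e+11)³ / (9.4396e+09)² m³/s² ≈ 1.196e+16 m³/s² = 1.196 × 10^16 m³/s².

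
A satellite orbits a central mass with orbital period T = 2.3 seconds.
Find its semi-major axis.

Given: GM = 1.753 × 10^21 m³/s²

Invert Kepler's third law: a = (GM · T² / (4π²))^(1/3).
Substituting T = 2.3 s and GM = 1.753e+21 m³/s²:
a = (1.753e+21 · (2.3)² / (4π²))^(1/3) m
a ≈ 6.17e+06 m = 6.17 Mm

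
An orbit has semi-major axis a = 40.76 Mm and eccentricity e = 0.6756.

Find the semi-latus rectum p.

Convert to SI: a = 40.76 Mm = 4.076e+07 m.
p = a (1 − e²).
p = 4.076e+07 · (1 − (0.6756)²) = 4.076e+07 · 0.543565 ≈ 2.216e+07 m = 22.16 Mm.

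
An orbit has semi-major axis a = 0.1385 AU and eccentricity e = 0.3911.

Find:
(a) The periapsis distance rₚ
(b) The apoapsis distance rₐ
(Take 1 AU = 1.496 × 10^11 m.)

Convert to SI: a = 0.1385 AU = 2.07196e+10 m.
(a) rₚ = a(1 − e) = 2.07196e+10 · (1 − 0.3911) = 2.07196e+10 · 0.6089 ≈ 1.262e+10 m = 0.08433 AU.
(b) rₐ = a(1 + e) = 2.07196e+10 · (1 + 0.3911) = 2.07196e+10 · 1.3911 ≈ 2.882e+10 m = 0.1927 AU.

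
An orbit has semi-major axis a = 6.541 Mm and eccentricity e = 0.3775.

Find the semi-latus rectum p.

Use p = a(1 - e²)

Convert to SI: a = 6.541 Mm = 6.541e+06 m.
p = a (1 − e²).
p = 6.541e+06 · (1 − (0.3775)²) = 6.541e+06 · 0.857494 ≈ 5.609e+06 m = 5.609 Mm.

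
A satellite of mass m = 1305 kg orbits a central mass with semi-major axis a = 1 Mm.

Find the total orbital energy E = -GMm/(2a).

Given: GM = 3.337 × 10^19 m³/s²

Convert to SI: a = 1 Mm = 1e+06 m.
E = −GMm / (2a).
E = −3.337e+19 · 1305 / (2 · 1e+06) J ≈ -2.177e+16 J = -21.77 PJ.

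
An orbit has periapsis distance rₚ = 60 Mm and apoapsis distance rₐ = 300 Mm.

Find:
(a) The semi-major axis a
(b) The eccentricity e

Convert to SI: rₚ = 60 Mm = 6e+07 m; rₐ = 300 Mm = 3e+08 m.
(a) a = (rₚ + rₐ) / 2 = (6e+07 + 3e+08) / 2 ≈ 1.8e+08 m = 180 Mm.
(b) e = (rₐ − rₚ) / (rₐ + rₚ) = (3e+08 − 6e+07) / (3e+08 + 6e+07) ≈ 0.6667.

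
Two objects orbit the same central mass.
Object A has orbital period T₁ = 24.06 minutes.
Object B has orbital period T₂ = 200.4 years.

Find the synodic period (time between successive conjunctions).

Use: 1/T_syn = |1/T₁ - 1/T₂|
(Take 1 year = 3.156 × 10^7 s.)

Convert to SI: T₁ = 24.06 minutes = 1443.6 s; T₂ = 200.4 years = 6.32462e+09 s.
T_syn = |T₁ · T₂ / (T₁ − T₂)|.
T_syn = |1443.6 · 6.32462e+09 / (1443.6 − 6.32462e+09)| s ≈ 1444 s = 24.06 minutes.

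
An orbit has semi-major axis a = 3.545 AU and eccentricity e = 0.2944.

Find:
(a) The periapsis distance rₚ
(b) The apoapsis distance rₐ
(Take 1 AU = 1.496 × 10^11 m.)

Convert to SI: a = 3.545 AU = 5.30332e+11 m.
(a) rₚ = a(1 − e) = 5.30332e+11 · (1 − 0.2944) = 5.30332e+11 · 0.7056 ≈ 3.742e+11 m = 2.501 AU.
(b) rₐ = a(1 + e) = 5.30332e+11 · (1 + 0.2944) = 5.30332e+11 · 1.2944 ≈ 6.865e+11 m = 4.589 AU.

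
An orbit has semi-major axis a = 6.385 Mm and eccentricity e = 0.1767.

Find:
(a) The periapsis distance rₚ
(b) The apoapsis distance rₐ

Convert to SI: a = 6.385 Mm = 6.385e+06 m.
(a) rₚ = a(1 − e) = 6.385e+06 · (1 − 0.1767) = 6.385e+06 · 0.8233 ≈ 5.257e+06 m = 5.257 Mm.
(b) rₐ = a(1 + e) = 6.385e+06 · (1 + 0.1767) = 6.385e+06 · 1.1767 ≈ 7.513e+06 m = 7.513 Mm.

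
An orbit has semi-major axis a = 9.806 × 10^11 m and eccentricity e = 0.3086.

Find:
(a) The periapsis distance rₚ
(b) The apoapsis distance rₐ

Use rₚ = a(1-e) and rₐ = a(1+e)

(a) rₚ = a(1 − e) = 9.806e+11 · (1 − 0.3086) = 9.806e+11 · 0.6914 ≈ 6.78e+11 m = 6.78 × 10^11 m.
(b) rₐ = a(1 + e) = 9.806e+11 · (1 + 0.3086) = 9.806e+11 · 1.3086 ≈ 1.283e+12 m = 1.283 × 10^12 m.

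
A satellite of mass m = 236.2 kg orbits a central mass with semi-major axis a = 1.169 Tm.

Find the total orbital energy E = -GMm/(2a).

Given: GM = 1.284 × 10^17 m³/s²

Convert to SI: a = 1.169 Tm = 1.169e+12 m.
E = −GMm / (2a).
E = −1.284e+17 · 236.2 / (2 · 1.169e+12) J ≈ -1.297e+07 J = -12.97 MJ.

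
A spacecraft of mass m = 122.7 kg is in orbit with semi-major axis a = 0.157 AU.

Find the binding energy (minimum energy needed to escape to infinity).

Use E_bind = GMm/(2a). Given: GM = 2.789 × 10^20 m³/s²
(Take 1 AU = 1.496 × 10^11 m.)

Convert to SI: a = 0.157 AU = 2.34872e+10 m.
Total orbital energy is E = −GMm/(2a); binding energy is E_bind = −E = GMm/(2a).
E_bind = 2.789e+20 · 122.7 / (2 · 2.34872e+10) J ≈ 7.285e+11 J = 728.5 GJ.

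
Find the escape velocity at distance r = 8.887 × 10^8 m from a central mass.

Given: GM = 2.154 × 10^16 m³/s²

Escape velocity comes from setting total energy to zero: ½v² − GM/r = 0 ⇒ v_esc = √(2GM / r).
v_esc = √(2 · 2.154e+16 / 8.887e+08) m/s ≈ 6962 m/s = 6.962 km/s.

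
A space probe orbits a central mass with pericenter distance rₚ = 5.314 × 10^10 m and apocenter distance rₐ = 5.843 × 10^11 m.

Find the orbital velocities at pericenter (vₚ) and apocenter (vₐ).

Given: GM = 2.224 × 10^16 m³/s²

Use the vis-viva equation v² = GM(2/r − 1/a) with a = (rₚ + rₐ)/2 = (5.314e+10 + 5.843e+11)/2 = 3.1872e+11 m.
vₚ = √(GM · (2/rₚ − 1/a)) = √(2.224e+16 · (2/5.314e+10 − 1/3.1872e+11)) m/s ≈ 875.9 m/s = 875.9 m/s.
vₐ = √(GM · (2/rₐ − 1/a)) = √(2.224e+16 · (2/5.843e+11 − 1/3.1872e+11)) m/s ≈ 79.66 m/s = 79.66 m/s.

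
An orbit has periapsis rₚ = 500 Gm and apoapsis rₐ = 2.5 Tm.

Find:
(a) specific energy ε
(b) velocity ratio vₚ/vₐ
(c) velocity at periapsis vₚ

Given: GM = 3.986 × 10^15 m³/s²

Convert to SI: rₚ = 500 Gm = 5e+11 m; rₐ = 2.5 Tm = 2.5e+12 m.
(a) With a = (rₚ + rₐ)/2 = 1.5e+12 m, ε = −GM/(2a) = −3.986e+15/(2 · 1.5e+12) J/kg ≈ -1329 J/kg
(b) Conservation of angular momentum (rₚvₚ = rₐvₐ) gives vₚ/vₐ = rₐ/rₚ = 2.5e+12/5e+11 ≈ 5
(c) With a = (rₚ + rₐ)/2 = 1.5e+12 m, vₚ = √(GM (2/rₚ − 1/a)) = √(3.986e+15 · (2/5e+11 − 1/1.5e+12)) m/s ≈ 115.3 m/s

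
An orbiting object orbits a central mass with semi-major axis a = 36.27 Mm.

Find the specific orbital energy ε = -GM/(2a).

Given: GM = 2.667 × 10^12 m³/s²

Convert to SI: a = 36.27 Mm = 3.627e+07 m.
ε = −GM / (2a).
ε = −2.667e+12 / (2 · 3.627e+07) J/kg ≈ -3.677e+04 J/kg = -36.77 kJ/kg.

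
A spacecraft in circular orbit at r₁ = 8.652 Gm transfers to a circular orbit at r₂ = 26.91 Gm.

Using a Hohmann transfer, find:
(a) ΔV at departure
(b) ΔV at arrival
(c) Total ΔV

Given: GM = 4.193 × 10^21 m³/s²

Convert to SI: r₁ = 8.652 Gm = 8.652e+09 m; r₂ = 26.91 Gm = 2.691e+10 m.
Transfer semi-major axis: a_t = (r₁ + r₂)/2 = (8.652e+09 + 2.691e+10)/2 = 1.7781e+10 m.
Circular speeds: v₁ = √(GM/r₁) = 696152 m/s, v₂ = √(GM/r₂) = 394735 m/s.
Transfer speeds (vis-viva v² = GM(2/r − 1/a_t)): v₁ᵗ = 856412 m/s, v₂ᵗ = 275350 m/s.
(a) ΔV₁ = |v₁ᵗ − v₁| ≈ 1.603e+05 m/s = 160.3 km/s.
(b) ΔV₂ = |v₂ − v₂ᵗ| ≈ 1.194e+05 m/s = 119.4 km/s.
(c) ΔV_total = ΔV₁ + ΔV₂ ≈ 2.796e+05 m/s = 279.6 km/s.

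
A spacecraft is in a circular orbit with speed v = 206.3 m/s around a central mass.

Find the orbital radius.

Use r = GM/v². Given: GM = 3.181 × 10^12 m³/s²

For a circular orbit, v² = GM / r, so r = GM / v².
r = 3.181e+12 / (206.3)² m ≈ 7.474e+07 m = 74.74 Mm.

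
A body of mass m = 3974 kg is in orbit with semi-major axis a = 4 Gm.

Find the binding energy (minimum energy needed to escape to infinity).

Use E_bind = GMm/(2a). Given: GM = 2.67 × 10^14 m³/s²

Convert to SI: a = 4 Gm = 4e+09 m.
Total orbital energy is E = −GMm/(2a); binding energy is E_bind = −E = GMm/(2a).
E_bind = 2.67e+14 · 3974 / (2 · 4e+09) J ≈ 1.326e+08 J = 132.6 MJ.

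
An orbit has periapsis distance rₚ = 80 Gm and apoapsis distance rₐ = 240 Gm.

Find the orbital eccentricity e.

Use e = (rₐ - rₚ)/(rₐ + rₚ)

Convert to SI: rₚ = 80 Gm = 8e+10 m; rₐ = 240 Gm = 2.4e+11 m.
e = (rₐ − rₚ) / (rₐ + rₚ).
e = (2.4e+11 − 8e+10) / (2.4e+11 + 8e+10) = 1.6e+11 / 3.2e+11 ≈ 0.5.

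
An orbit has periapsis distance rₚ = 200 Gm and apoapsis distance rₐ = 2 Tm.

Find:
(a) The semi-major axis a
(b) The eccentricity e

Convert to SI: rₚ = 200 Gm = 2e+11 m; rₐ = 2 Tm = 2e+12 m.
(a) a = (rₚ + rₐ) / 2 = (2e+11 + 2e+12) / 2 ≈ 1.1e+12 m = 1.1 Tm.
(b) e = (rₐ − rₚ) / (rₐ + rₚ) = (2e+12 − 2e+11) / (2e+12 + 2e+11) ≈ 0.8182.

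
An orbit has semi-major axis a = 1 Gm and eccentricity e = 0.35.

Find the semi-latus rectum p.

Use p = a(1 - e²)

Convert to SI: a = 1 Gm = 1e+09 m.
p = a (1 − e²).
p = 1e+09 · (1 − (0.35)²) = 1e+09 · 0.8775 ≈ 8.775e+08 m = 877.5 Mm.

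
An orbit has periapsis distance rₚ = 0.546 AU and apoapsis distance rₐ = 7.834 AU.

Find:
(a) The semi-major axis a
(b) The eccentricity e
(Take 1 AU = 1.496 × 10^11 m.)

Convert to SI: rₚ = 0.546 AU = 8.16816e+10 m; rₐ = 7.834 AU = 1.17197e+12 m.
(a) a = (rₚ + rₐ) / 2 = (8.16816e+10 + 1.17197e+12) / 2 ≈ 6.268e+11 m = 4.19 AU.
(b) e = (rₐ − rₚ) / (rₐ + rₚ) = (1.17197e+12 − 8.16816e+10) / (1.17197e+12 + 8.16816e+10) ≈ 0.8697.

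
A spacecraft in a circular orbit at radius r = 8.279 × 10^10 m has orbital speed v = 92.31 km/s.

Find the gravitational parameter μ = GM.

Convert to SI: v = 92.31 km/s = 92310 m/s.
For a circular orbit v² = GM/r, so GM = v² · r.
GM = (92310)² · 8.279e+10 m³/s² ≈ 7.055e+20 m³/s² = 7.055 × 10^20 m³/s².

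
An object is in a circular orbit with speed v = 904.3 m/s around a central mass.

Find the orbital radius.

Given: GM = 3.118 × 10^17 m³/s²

For a circular orbit, v² = GM / r, so r = GM / v².
r = 3.118e+17 / (904.3)² m ≈ 3.813e+11 m = 3.813 × 10^11 m.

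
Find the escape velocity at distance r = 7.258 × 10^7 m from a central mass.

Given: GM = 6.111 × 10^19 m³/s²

Escape velocity comes from setting total energy to zero: ½v² − GM/r = 0 ⇒ v_esc = √(2GM / r).
v_esc = √(2 · 6.111e+19 / 7.258e+07) m/s ≈ 1.298e+06 m/s = 1298 km/s.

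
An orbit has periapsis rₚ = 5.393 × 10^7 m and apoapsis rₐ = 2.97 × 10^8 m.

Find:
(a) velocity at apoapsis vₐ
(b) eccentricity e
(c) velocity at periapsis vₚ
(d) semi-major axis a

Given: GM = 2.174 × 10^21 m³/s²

(a) With a = (rₚ + rₐ)/2 = 1.75465e+08 m, vₐ = √(GM (2/rₐ − 1/a)) = √(2.174e+21 · (2/2.97e+08 − 1/1.75465e+08)) m/s ≈ 1.5e+06 m/s
(b) e = (rₐ − rₚ)/(rₐ + rₚ) = (2.97e+08 − 5.393e+07)/(2.97e+08 + 5.393e+07) ≈ 0.6926
(c) With a = (rₚ + rₐ)/2 = 1.75465e+08 m, vₚ = √(GM (2/rₚ − 1/a)) = √(2.174e+21 · (2/5.393e+07 − 1/1.75465e+08)) m/s ≈ 8.26e+06 m/s
(d) a = (rₚ + rₐ)/2 = (5.393e+07 + 2.97e+08)/2 ≈ 1.755e+08 m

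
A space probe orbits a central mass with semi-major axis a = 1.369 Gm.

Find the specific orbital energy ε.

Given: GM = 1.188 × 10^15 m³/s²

Convert to SI: a = 1.369 Gm = 1.369e+09 m.
ε = −GM / (2a).
ε = −1.188e+15 / (2 · 1.369e+09) J/kg ≈ -4.339e+05 J/kg = -433.9 kJ/kg.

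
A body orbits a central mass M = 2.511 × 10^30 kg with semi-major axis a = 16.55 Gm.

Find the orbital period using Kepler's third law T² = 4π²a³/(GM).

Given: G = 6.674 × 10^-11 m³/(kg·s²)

Convert to SI: a = 16.55 Gm = 1.655e+10 m.
GM = G · M = 6.674e-11 · 2.511e+30 = 1.67584e+20 m³/s².
Kepler's third law: T = 2π √(a³ / GM).
Substituting a = 1.655e+10 m and GM = 1.67584e+20 m³/s²:
T = 2π √((1.655e+10)³ / 1.67584e+20) s
T ≈ 1.033e+06 s = 11.96 days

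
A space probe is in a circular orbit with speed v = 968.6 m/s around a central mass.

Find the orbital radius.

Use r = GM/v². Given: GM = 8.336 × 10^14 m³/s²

For a circular orbit, v² = GM / r, so r = GM / v².
r = 8.336e+14 / (968.6)² m ≈ 8.885e+08 m = 888.5 Mm.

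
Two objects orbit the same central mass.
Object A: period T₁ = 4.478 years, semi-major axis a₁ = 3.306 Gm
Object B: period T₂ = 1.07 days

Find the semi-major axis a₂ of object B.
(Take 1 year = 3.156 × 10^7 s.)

Convert to SI: T₁ = 4.478 years = 1.41326e+08 s; a₁ = 3.306 Gm = 3.306e+09 m; T₂ = 1.07 days = 92448 s.
Kepler's third law: (T₁/T₂)² = (a₁/a₂)³ ⇒ a₂ = a₁ · (T₂/T₁)^(2/3).
T₂/T₁ = 92448 / 1.41326e+08 = 0.000654149.
a₂ = 3.306e+09 · (0.000654149)^(2/3) m ≈ 2.491e+07 m = 24.91 Mm.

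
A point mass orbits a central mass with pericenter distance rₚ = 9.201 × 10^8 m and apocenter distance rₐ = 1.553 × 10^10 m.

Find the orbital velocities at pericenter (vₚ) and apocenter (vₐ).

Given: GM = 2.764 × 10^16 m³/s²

Use the vis-viva equation v² = GM(2/r − 1/a) with a = (rₚ + rₐ)/2 = (9.201e+08 + 1.553e+10)/2 = 8.22505e+09 m.
vₚ = √(GM · (2/rₚ − 1/a)) = √(2.764e+16 · (2/9.201e+08 − 1/8.22505e+09)) m/s ≈ 7531 m/s = 7.531 km/s.
vₐ = √(GM · (2/rₐ − 1/a)) = √(2.764e+16 · (2/1.553e+10 − 1/8.22505e+09)) m/s ≈ 446.2 m/s = 446.2 m/s.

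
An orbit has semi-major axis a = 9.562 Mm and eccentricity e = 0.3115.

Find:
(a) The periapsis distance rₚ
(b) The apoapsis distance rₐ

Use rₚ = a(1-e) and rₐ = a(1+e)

Convert to SI: a = 9.562 Mm = 9.562e+06 m.
(a) rₚ = a(1 − e) = 9.562e+06 · (1 − 0.3115) = 9.562e+06 · 0.6885 ≈ 6.583e+06 m = 6.583 Mm.
(b) rₐ = a(1 + e) = 9.562e+06 · (1 + 0.3115) = 9.562e+06 · 1.3115 ≈ 1.254e+07 m = 12.54 Mm.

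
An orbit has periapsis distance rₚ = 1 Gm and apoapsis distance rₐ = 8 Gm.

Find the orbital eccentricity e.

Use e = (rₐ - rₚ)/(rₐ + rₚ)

Convert to SI: rₚ = 1 Gm = 1e+09 m; rₐ = 8 Gm = 8e+09 m.
e = (rₐ − rₚ) / (rₐ + rₚ).
e = (8e+09 − 1e+09) / (8e+09 + 1e+09) = 7e+09 / 9e+09 ≈ 0.7778.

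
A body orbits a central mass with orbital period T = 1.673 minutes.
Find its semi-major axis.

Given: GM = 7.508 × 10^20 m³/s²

Convert to SI: T = 1.673 minutes = 100.38 s.
Invert Kepler's third law: a = (GM · T² / (4π²))^(1/3).
Substituting T = 100.38 s and GM = 7.508e+20 m³/s²:
a = (7.508e+20 · (100.38)² / (4π²))^(1/3) m
a ≈ 5.765e+07 m = 57.65 Mm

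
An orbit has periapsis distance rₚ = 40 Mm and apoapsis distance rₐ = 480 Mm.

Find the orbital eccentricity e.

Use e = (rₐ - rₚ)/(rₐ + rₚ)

Convert to SI: rₚ = 40 Mm = 4e+07 m; rₐ = 480 Mm = 4.8e+08 m.
e = (rₐ − rₚ) / (rₐ + rₚ).
e = (4.8e+08 − 4e+07) / (4.8e+08 + 4e+07) = 4.4e+08 / 5.2e+08 ≈ 0.8462.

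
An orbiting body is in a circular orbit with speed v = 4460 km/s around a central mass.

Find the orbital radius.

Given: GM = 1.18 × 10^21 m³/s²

Convert to SI: v = 4460 km/s = 4.46e+06 m/s.
For a circular orbit, v² = GM / r, so r = GM / v².
r = 1.18e+21 / (4.46e+06)² m ≈ 5.932e+07 m = 59.32 Mm.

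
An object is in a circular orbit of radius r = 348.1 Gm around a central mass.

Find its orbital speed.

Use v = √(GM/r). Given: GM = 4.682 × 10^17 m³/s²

Convert to SI: r = 348.1 Gm = 3.481e+11 m.
For a circular orbit, gravity supplies the centripetal force, so v = √(GM / r).
v = √(4.682e+17 / 3.481e+11) m/s ≈ 1160 m/s = 1.16 km/s.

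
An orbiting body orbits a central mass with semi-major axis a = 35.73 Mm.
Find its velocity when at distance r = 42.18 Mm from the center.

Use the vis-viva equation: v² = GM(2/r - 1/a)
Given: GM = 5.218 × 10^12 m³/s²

Convert to SI: a = 35.73 Mm = 3.573e+07 m; r = 42.18 Mm = 4.218e+07 m.
Vis-viva: v = √(GM · (2/r − 1/a)).
2/r − 1/a = 2/4.218e+07 − 1/3.573e+07 = 1.94282e-08 m⁻¹.
v = √(5.218e+12 · 1.94282e-08) m/s ≈ 318.4 m/s = 318.4 m/s.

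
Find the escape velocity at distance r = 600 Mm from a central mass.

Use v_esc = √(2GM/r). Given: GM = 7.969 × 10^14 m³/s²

Convert to SI: r = 600 Mm = 6e+08 m.
Escape velocity comes from setting total energy to zero: ½v² − GM/r = 0 ⇒ v_esc = √(2GM / r).
v_esc = √(2 · 7.969e+14 / 6e+08) m/s ≈ 1630 m/s = 1.63 km/s.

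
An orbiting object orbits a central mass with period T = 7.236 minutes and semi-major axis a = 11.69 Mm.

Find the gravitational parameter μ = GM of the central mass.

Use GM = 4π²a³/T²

Convert to SI: T = 7.236 minutes = 434.16 s; a = 11.69 Mm = 1.169e+07 m.
GM = 4π² · a³ / T².
GM = 4π² · (1.169e+07)³ / (434.16)² m³/s² ≈ 3.346e+17 m³/s² = 3.346 × 10^17 m³/s².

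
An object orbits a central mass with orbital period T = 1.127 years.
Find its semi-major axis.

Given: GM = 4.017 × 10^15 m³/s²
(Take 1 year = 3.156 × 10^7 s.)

Convert to SI: T = 1.127 years = 3.55681e+07 s.
Invert Kepler's third law: a = (GM · T² / (4π²))^(1/3).
Substituting T = 3.55681e+07 s and GM = 4.017e+15 m³/s²:
a = (4.017e+15 · (3.55681e+07)² / (4π²))^(1/3) m
a ≈ 5.049e+09 m = 5.049 Gm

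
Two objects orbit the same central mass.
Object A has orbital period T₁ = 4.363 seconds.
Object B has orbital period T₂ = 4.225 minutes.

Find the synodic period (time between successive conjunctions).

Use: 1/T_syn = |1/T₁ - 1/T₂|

Convert to SI: T₂ = 4.225 minutes = 253.5 s.
T_syn = |T₁ · T₂ / (T₁ − T₂)|.
T_syn = |4.363 · 253.5 / (4.363 − 253.5)| s ≈ 4.439 s = 4.439 seconds.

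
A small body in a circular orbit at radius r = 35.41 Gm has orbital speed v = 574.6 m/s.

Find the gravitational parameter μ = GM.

Convert to SI: r = 35.41 Gm = 3.541e+10 m.
For a circular orbit v² = GM/r, so GM = v² · r.
GM = (574.6)² · 3.541e+10 m³/s² ≈ 1.169e+16 m³/s² = 1.169 × 10^16 m³/s².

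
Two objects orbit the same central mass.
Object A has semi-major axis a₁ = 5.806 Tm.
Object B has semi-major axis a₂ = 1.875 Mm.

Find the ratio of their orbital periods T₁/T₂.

Convert to SI: a₁ = 5.806 Tm = 5.806e+12 m; a₂ = 1.875 Mm = 1.875e+06 m.
From Kepler's third law, (T₁/T₂)² = (a₁/a₂)³, so T₁/T₂ = (a₁/a₂)^(3/2).
a₁/a₂ = 5.806e+12 / 1.875e+06 = 3.09653e+06.
T₁/T₂ = (3.09653e+06)^(3/2) ≈ 5.449e+09.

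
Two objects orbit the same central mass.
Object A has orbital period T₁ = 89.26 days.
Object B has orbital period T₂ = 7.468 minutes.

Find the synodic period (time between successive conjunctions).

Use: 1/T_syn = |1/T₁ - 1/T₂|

Convert to SI: T₁ = 89.26 days = 7.71206e+06 s; T₂ = 7.468 minutes = 448.08 s.
T_syn = |T₁ · T₂ / (T₁ − T₂)|.
T_syn = |7.71206e+06 · 448.08 / (7.71206e+06 − 448.08)| s ≈ 448.1 s = 7.468 minutes.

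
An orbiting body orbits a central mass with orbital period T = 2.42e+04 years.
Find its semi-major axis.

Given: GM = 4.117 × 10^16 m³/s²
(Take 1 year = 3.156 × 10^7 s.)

Convert to SI: T = 2.42e+04 years = 7.63752e+11 s.
Invert Kepler's third law: a = (GM · T² / (4π²))^(1/3).
Substituting T = 7.63752e+11 s and GM = 4.117e+16 m³/s²:
a = (4.117e+16 · (7.63752e+11)² / (4π²))^(1/3) m
a ≈ 8.473e+12 m = 8.473 Tm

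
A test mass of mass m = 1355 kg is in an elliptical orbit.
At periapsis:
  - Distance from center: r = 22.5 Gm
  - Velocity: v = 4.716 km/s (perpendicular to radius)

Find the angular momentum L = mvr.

Convert to SI: r = 22.5 Gm = 2.25e+10 m; v = 4.716 km/s = 4716 m/s.
Since v is perpendicular to r, L = m · v · r.
L = 1355 · 4716 · 2.25e+10 kg·m²/s ≈ 1.438e+17 kg·m²/s.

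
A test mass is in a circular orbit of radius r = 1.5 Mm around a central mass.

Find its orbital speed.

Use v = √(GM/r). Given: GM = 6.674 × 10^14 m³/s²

Convert to SI: r = 1.5 Mm = 1.5e+06 m.
For a circular orbit, gravity supplies the centripetal force, so v = √(GM / r).
v = √(6.674e+14 / 1.5e+06) m/s ≈ 2.109e+04 m/s = 21.09 km/s.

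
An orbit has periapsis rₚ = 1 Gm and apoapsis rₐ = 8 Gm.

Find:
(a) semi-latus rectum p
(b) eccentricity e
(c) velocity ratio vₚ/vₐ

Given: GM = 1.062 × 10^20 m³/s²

Convert to SI: rₚ = 1 Gm = 1e+09 m; rₐ = 8 Gm = 8e+09 m.
(a) From a = (rₚ + rₐ)/2 = 4.5e+09 m and e = (rₐ − rₚ)/(rₐ + rₚ) = 0.777778, p = a(1 − e²) = 4.5e+09 · (1 − (0.777778)²) ≈ 1.778e+09 m
(b) e = (rₐ − rₚ)/(rₐ + rₚ) = (8e+09 − 1e+09)/(8e+09 + 1e+09) ≈ 0.7778
(c) Conservation of angular momentum (rₚvₚ = rₐvₐ) gives vₚ/vₐ = rₐ/rₚ = 8e+09/1e+09 ≈ 8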